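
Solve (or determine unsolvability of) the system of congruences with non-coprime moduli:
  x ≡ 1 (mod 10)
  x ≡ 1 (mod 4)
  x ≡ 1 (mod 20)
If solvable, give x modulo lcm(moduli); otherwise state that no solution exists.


Moduli 10, 4, 20 are not pairwise coprime, so CRT works modulo lcm(m_i) when all pairwise compatibility conditions hold.
Pairwise compatibility: gcd(m_i, m_j) must divide a_i - a_j for every pair.
Merge one congruence at a time:
  Start: x ≡ 1 (mod 10).
  Combine with x ≡ 1 (mod 4): gcd(10, 4) = 2; 1 - 1 = 0, which IS divisible by 2, so compatible.
    Write x = 1 + 10·t and substitute into x ≡ 1 (mod 4): 10·t ≡ 1 − 1 = 0 (mod 4).
    Divide the congruence (and modulus) by g = 2: 5·t ≡ 0 (mod 2).
    Reduce coefficients mod 2: 1·t ≡ 0 (mod 2).
    So t ≡ 0 (mod 2).
    Then x = 1 + 10·0 = 1, valid modulo lcm(10, 4) = 20: x ≡ 1 (mod 20).
  Combine with x ≡ 1 (mod 20): gcd(20, 20) = 20; 1 - 1 = 0, which IS divisible by 20, so compatible.
    Write x = 1 + 20·t and substitute into x ≡ 1 (mod 20): 20·t ≡ 1 − 1 = 0 (mod 20).
    Divide the congruence (and modulus) by g = 20: 1·t ≡ 0 (mod 1).
    Modulo 1 every t works; take t = 0.
    Then x = 1 + 20·0 = 1, valid modulo lcm(20, 20) = 20: x ≡ 1 (mod 20).
Verify: 1 mod 10 = 1, 1 mod 4 = 1, 1 mod 20 = 1.

x ≡ 1 (mod 20).


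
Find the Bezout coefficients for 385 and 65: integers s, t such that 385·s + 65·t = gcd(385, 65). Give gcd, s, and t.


Euclidean algorithm on (385, 65) — divide until remainder is 0:
  385 = 5 · 65 + 60
  65 = 1 · 60 + 5
  60 = 12 · 5 + 0
gcd(385, 65) = 5.
Track Bezout coefficients alongside the remainders: start with r₀ = 385 = a·1 + b·0 (s = 1, t = 0) and r₁ = 65 = a·0 + b·1 (s = 0, t = 1); each new remainder r_{k+1} = r_{k-1} − q_k·r_k inherits s_{k+1} = s_{k-1} − q_k·s_k, t_{k+1} = t_{k-1} − q_k·t_k, so r_k = a·s_k + b·t_k at every step:
  q = 5: r = 60, s = 1 − 5·0 = 1, t = 0 − 5·1 = -5  (check: 385·1 + 65·(-5) = 60)
  q = 1: r = 5, s = 0 − 1·1 = -1, t = 1 − 1·(-5) = 6  (check: 385·(-1) + 65·6 = 5)
The row with r = 5 (the gcd) gives the Bezout coefficients s = -1, t = 6.
Result: 385 · (-1) + 65 · (6) = 5.

gcd(385, 65) = 5; s = -1, t = 6 (check: 385·(-1) + 65·6 = 5).


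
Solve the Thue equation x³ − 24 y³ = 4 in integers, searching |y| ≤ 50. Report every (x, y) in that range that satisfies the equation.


The equation is x³ - 24y³ = 4. For fixed y, x³ = 24·y³ + 4, so a solution requires the RHS to be a perfect cube.
Strategy: iterate y from -50 to 50, compute RHS = 24·y³ + 4, and check whether it is a (positive or negative) perfect cube.
Check small values of y:
  y = 0: RHS = 4 is not a perfect cube.
  y = 1: RHS = 28 is not a perfect cube.
  y = -1: RHS = -20 is not a perfect cube.
  y = 2: RHS = 196 is not a perfect cube.
  y = -2: RHS = -188 is not a perfect cube.
  y = 3: RHS = 652 is not a perfect cube.
  y = -3: RHS = -644 is not a perfect cube.
Continuing the search up to |y| = 50 finds no solutions either.
No (x, y) in the scanned range satisfies the equation.

No integer solutions with |y| ≤ 50.


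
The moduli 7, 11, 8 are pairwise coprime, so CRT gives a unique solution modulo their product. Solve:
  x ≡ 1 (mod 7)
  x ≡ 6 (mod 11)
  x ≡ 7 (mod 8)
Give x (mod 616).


Moduli 7, 11, 8 are pairwise coprime; by CRT there is a unique solution modulo M = 7 · 11 · 8 = 616.
Solve pairwise, accumulating the modulus:
  Start with x ≡ 1 (mod 7).
  Combine with x ≡ 6 (mod 11): since gcd(7, 11) = 1, we get a unique residue mod 77.
    Write x = 1 + 7·t and substitute into x ≡ 6 (mod 11): 7·t ≡ 6 − 1 = 5 (mod 11).
    The inverse of 7 mod 11 is 8 (since 7·8 = 56 = 5·11 + 1), so t ≡ 8·5 = 40 ≡ 7 (mod 11).
    Then x = 1 + 7·7 = 50, valid modulo lcm(7, 11) = 77: x ≡ 50 (mod 77).
  Combine with x ≡ 7 (mod 8): since gcd(77, 8) = 1, we get a unique residue mod 616.
    Write x = 50 + 77·t and substitute into x ≡ 7 (mod 8): 77·t ≡ 7 − 50 = -43 (mod 8).
    Reduce coefficients mod 8: 5·t ≡ 5 (mod 8).
    The inverse of 5 mod 8 is 5 (since 5·5 = 25 = 3·8 + 1), so t ≡ 5·5 = 25 ≡ 1 (mod 8).
    Then x = 50 + 77·1 = 127, valid modulo lcm(77, 8) = 616: x ≡ 127 (mod 616).
Verify: 127 mod 7 = 1 ✓, 127 mod 11 = 6 ✓, 127 mod 8 = 7 ✓.

x ≡ 127 (mod 616).


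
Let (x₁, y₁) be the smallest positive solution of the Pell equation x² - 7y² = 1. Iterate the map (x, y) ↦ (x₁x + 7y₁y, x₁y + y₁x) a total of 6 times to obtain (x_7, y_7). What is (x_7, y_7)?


Step 1: Find the fundamental solution (x₁, y₁) of x² - 7y² = 1.
  Expand √7 as a continued fraction. a₀ = ⌊√7⌋ = 2; iterate m_{k+1} = d_k·a_k − m_k, d_{k+1} = (7 − m_{k+1}²)/d_k, a_{k+1} = ⌊(a₀ + m_{k+1})/d_{k+1}⌋ (starting m₀ = 0, d₀ = 1), with convergents p_k = a_k·p_{k-1} + p_{k-2}, q_k = a_k·q_{k-1} + q_{k-2} (p₋₁ = 1, q₋₁ = 0):
  k = 0: a₀ = 2; p₀/q₀ = 2/1; p₀² − 7·q₀² = 4 − 7 = -3.
  k = 1: m = 2, d = 3, a = ⌊(2 + 2)/3⌋ = 1; p/q = (1·2 + 1)/(1·1 + 0) = 3/1; p² − 7·q² = 9 − 7 = 2.
  k = 2: m = 1, d = 2, a = ⌊(2 + 1)/2⌋ = 1; p/q = (1·3 + 2)/(1·1 + 1) = 5/2; p² − 7·q² = 25 − 28 = -3.
  k = 3: m = 1, d = 3, a = ⌊(2 + 1)/3⌋ = 1; p/q = (1·5 + 3)/(1·2 + 1) = 8/3; p² − 7·q² = 64 − 63 = 1.
  The first convergent with p² − 7·q² = 1 gives the fundamental solution (x₁, y₁) = (8, 3).
Step 2: Apply the recurrence (x_{n+1}, y_{n+1}) = (x₁x_n + 7y₁y_n, x₁y_n + y₁x_n) repeatedly.
  From (x_1, y_1) = (8, 3): x_2 = 8·8 + 7·3·3 = 127; y_2 = 8·3 + 3·8 = 48.
  From (x_2, y_2) = (127, 48): x_3 = 8·127 + 7·3·48 = 2024; y_3 = 8·48 + 3·127 = 765.
  From (x_3, y_3) = (2024, 765): x_4 = 8·2024 + 7·3·765 = 32257; y_4 = 8·765 + 3·2024 = 12192.
  From (x_4, y_4) = (32257, 12192): x_5 = 8·32257 + 7·3·12192 = 514088; y_5 = 8·12192 + 3·32257 = 194307.
  From (x_5, y_5) = (514088, 194307): x_6 = 8·514088 + 7·3·194307 = 8193151; y_6 = 8·194307 + 3·514088 = 3096720.
  From (x_6, y_6) = (8193151, 3096720): x_7 = 8·8193151 + 7·3·3096720 = 130576328; y_7 = 8·3096720 + 3·8193151 = 49353213.
Step 3: Verify x_7² - 7·y_7² = 17050177433963584 - 17050177433963583 = 1 (should be 1). ✓

(x_1, y_1) = (8, 3); (x_7, y_7) = (130576328, 49353213).


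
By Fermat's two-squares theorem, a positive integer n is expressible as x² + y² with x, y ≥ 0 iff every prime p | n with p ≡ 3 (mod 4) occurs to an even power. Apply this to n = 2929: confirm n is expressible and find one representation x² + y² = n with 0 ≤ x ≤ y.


Step 1: Factor n = 2929 = 29 · 101.
Step 2: Check the mod-4 condition on each prime factor: 29 ≡ 1 (mod 4), exponent 1; 101 ≡ 1 (mod 4), exponent 1.
All primes ≡ 3 (mod 4) appear to even exponent (or don't appear), so by the two-squares theorem n IS expressible as a sum of two squares.
Step 3: Build a representation. Here n = 29 · 101 is a product of primes ≡ 1 (mod 4). Each prime p ≡ 1 (mod 4) is itself a sum of two squares; find a² by testing p − a² for a perfect square:
  29: 29 − 1² = 28, 29 − 2² = 25 = 5² ⇒ 29 = 2² + 5².
  101: 101 − 1² = 100 = 10² ⇒ 101 = 1² + 10².
  Combine using the Brahmagupta–Fibonacci identity (a² + b²)(c² + d²) = (ac − bd)² + (ad + bc)² = (ac + bd)² + (ad − bc)²:
  29 · 101 = 2929: from (2² + 5²)(1² + 10²), take (2·1 − 5·10, 2·10 + 5·1) = (2 − 50, 20 + 5) = (-48, 25); dropping signs (only squares matter) gives (48, 25); check 48² + 25² = 2304 + 625 = 2929 ✓.
Step 4: Order so x ≤ y and verify: 25² + 48² = 625 + 2304 = 2929 = n. ✓

n = 2929 = 25² + 48² (one valid representation with x ≤ y).


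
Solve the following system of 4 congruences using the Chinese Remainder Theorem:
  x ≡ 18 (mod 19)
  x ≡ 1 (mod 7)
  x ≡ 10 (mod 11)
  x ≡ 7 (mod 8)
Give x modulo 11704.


Product of moduli M = 19 · 7 · 11 · 8 = 11704.
Merge one congruence at a time:
  Start: x ≡ 18 (mod 19).
  Combine with x ≡ 1 (mod 7); new modulus lcm = 133.
    Write x = 18 + 19·t and substitute into x ≡ 1 (mod 7): 19·t ≡ 1 − 18 = -17 (mod 7).
    Reduce coefficients mod 7: 5·t ≡ 4 (mod 7).
    The inverse of 5 mod 7 is 3 (since 5·3 = 15 = 2·7 + 1), so t ≡ 3·4 = 12 ≡ 5 (mod 7).
    Then x = 18 + 19·5 = 113, valid modulo lcm(19, 7) = 133: x ≡ 113 (mod 133).
  Combine with x ≡ 10 (mod 11); new modulus lcm = 1463.
    Write x = 113 + 133·t and substitute into x ≡ 10 (mod 11): 133·t ≡ 10 − 113 = -103 (mod 11).
    Reduce coefficients mod 11: 1·t ≡ 7 (mod 11).
    So t ≡ 7 (mod 11).
    Then x = 113 + 133·7 = 1044, valid modulo lcm(133, 11) = 1463: x ≡ 1044 (mod 1463).
  Combine with x ≡ 7 (mod 8); new modulus lcm = 11704.
    Write x = 1044 + 1463·t and substitute into x ≡ 7 (mod 8): 1463·t ≡ 7 − 1044 = -1037 (mod 8).
    Reduce coefficients mod 8: 7·t ≡ 3 (mod 8).
    The inverse of 7 mod 8 is 7 (since 7·7 = 49 = 6·8 + 1), so t ≡ 7·3 = 21 ≡ 5 (mod 8).
    Then x = 1044 + 1463·5 = 8359, valid modulo lcm(1463, 8) = 11704: x ≡ 8359 (mod 11704).
Verify against each original: 8359 mod 19 = 18, 8359 mod 7 = 1, 8359 mod 11 = 10, 8359 mod 8 = 7.

x ≡ 8359 (mod 11704).


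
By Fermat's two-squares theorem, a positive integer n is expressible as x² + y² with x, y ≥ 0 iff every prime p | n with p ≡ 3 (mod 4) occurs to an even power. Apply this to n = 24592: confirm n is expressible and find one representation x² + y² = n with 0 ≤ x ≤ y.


Step 1: Factor n = 24592 = 2^4 · 29 · 53.
Step 2: Check the mod-4 condition on each prime factor: 2 = 2 (special); 29 ≡ 1 (mod 4), exponent 1; 53 ≡ 1 (mod 4), exponent 1.
All primes ≡ 3 (mod 4) appear to even exponent (or don't appear), so by the two-squares theorem n IS expressible as a sum of two squares.
Step 3: Build a representation. Group n = k² · m with k = 4 and m = 29 · 53 = 1537 (a product of primes ≡ 1 (mod 4)); a representation of m scales to one of n via (k·x)² + (k·y)² = k²(x² + y²). Each prime p ≡ 1 (mod 4) is itself a sum of two squares; find a² by testing p − a² for a perfect square:
  29: 29 − 1² = 28, 29 − 2² = 25 = 5² ⇒ 29 = 2² + 5².
  53: 53 − 1² = 52, 53 − 2² = 49 = 7² ⇒ 53 = 2² + 7².
  Combine using the Brahmagupta–Fibonacci identity (a² + b²)(c² + d²) = (ac − bd)² + (ad + bc)² = (ac + bd)² + (ad − bc)²:
  29 · 53 = 1537: from (2² + 5²)(2² + 7²), take (2·2 − 5·7, 2·7 + 5·2) = (4 − 35, 14 + 10) = (-31, 24); dropping signs (only squares matter) gives (31, 24); check 31² + 24² = 961 + 576 = 1537 ✓.
  Scale by k = 4: (4·31, 4·24) = (124, 96).
Step 4: Order so x ≤ y and verify: 96² + 124² = 9216 + 15376 = 24592 = n. ✓

n = 24592 = 96² + 124² (one valid representation with x ≤ y).


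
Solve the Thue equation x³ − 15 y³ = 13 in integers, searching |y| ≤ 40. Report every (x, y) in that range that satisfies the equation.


The equation is x³ - 15y³ = 13. For fixed y, x³ = 15·y³ + 13, so a solution requires the RHS to be a perfect cube.
Strategy: iterate y from -40 to 40, compute RHS = 15·y³ + 13, and check whether it is a (positive or negative) perfect cube.
Check small values of y:
  y = 0: RHS = 13 is not a perfect cube.
  y = 1: RHS = 28 is not a perfect cube.
  y = -1: RHS = -2 is not a perfect cube.
  y = 2: RHS = 133 is not a perfect cube.
  y = -2: RHS = -107 is not a perfect cube.
  y = 3: RHS = 418 is not a perfect cube.
  y = -3: RHS = -392 is not a perfect cube.
Continuing the search up to |y| = 40 finds no solutions either.
No (x, y) in the scanned range satisfies the equation.

No integer solutions with |y| ≤ 40.


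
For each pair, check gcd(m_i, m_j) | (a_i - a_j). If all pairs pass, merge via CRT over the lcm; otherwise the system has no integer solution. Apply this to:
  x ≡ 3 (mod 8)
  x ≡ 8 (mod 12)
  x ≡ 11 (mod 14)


Moduli 8, 12, 14 are not pairwise coprime, so CRT works modulo lcm(m_i) when all pairwise compatibility conditions hold.
Pairwise compatibility: gcd(m_i, m_j) must divide a_i - a_j for every pair.
Merge one congruence at a time:
  Start: x ≡ 3 (mod 8).
  Combine with x ≡ 8 (mod 12): gcd(8, 12) = 4, and 8 - 3 = 5 is NOT divisible by 4.
    ⇒ system is inconsistent (no integer solution).

No solution (the system is inconsistent).


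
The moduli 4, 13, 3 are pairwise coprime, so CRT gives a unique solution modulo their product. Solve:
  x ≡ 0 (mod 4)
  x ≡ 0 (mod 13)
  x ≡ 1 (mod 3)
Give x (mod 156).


Moduli 4, 13, 3 are pairwise coprime; by CRT there is a unique solution modulo M = 4 · 13 · 3 = 156.
Solve pairwise, accumulating the modulus:
  Start with x ≡ 0 (mod 4).
  Combine with x ≡ 0 (mod 13): since gcd(4, 13) = 1, we get a unique residue mod 52.
    Write x = 0 + 4·t and substitute into x ≡ 0 (mod 13): 4·t ≡ 0 − 0 = 0 (mod 13).
    The inverse of 4 mod 13 is 10 (since 4·10 = 40 = 3·13 + 1), so t ≡ 10·0 = 0 ≡ 0 (mod 13).
    Then x = 0 + 4·0 = 0, valid modulo lcm(4, 13) = 52: x ≡ 0 (mod 52).
  Combine with x ≡ 1 (mod 3): since gcd(52, 3) = 1, we get a unique residue mod 156.
    Write x = 0 + 52·t and substitute into x ≡ 1 (mod 3): 52·t ≡ 1 − 0 = 1 (mod 3).
    Reduce coefficients mod 3: 1·t ≡ 1 (mod 3).
    So t ≡ 1 (mod 3).
    Then x = 0 + 52·1 = 52, valid modulo lcm(52, 3) = 156: x ≡ 52 (mod 156).
Verify: 52 mod 4 = 0 ✓, 52 mod 13 = 0 ✓, 52 mod 3 = 1 ✓.

x ≡ 52 (mod 156).


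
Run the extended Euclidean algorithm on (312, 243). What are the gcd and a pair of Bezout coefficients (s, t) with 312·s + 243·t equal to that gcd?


Euclidean algorithm on (312, 243) — divide until remainder is 0:
  312 = 1 · 243 + 69
  243 = 3 · 69 + 36
  69 = 1 · 36 + 33
  36 = 1 · 33 + 3
  33 = 11 · 3 + 0
gcd(312, 243) = 3.
Track Bezout coefficients alongside the remainders: start with r₀ = 312 = a·1 + b·0 (s = 1, t = 0) and r₁ = 243 = a·0 + b·1 (s = 0, t = 1); each new remainder r_{k+1} = r_{k-1} − q_k·r_k inherits s_{k+1} = s_{k-1} − q_k·s_k, t_{k+1} = t_{k-1} − q_k·t_k, so r_k = a·s_k + b·t_k at every step:
  q = 1: r = 69, s = 1 − 1·0 = 1, t = 0 − 1·1 = -1  (check: 312·1 + 243·(-1) = 69)
  q = 3: r = 36, s = 0 − 3·1 = -3, t = 1 − 3·(-1) = 4  (check: 312·(-3) + 243·4 = 36)
  q = 1: r = 33, s = 1 − 1·(-3) = 4, t = -1 − 1·4 = -5  (check: 312·4 + 243·(-5) = 33)
  q = 1: r = 3, s = -3 − 1·4 = -7, t = 4 − 1·(-5) = 9  (check: 312·(-7) + 243·9 = 3)
The row with r = 3 (the gcd) gives the Bezout coefficients s = -7, t = 9.
Result: 312 · (-7) + 243 · (9) = 3.

gcd(312, 243) = 3; s = -7, t = 9 (check: 312·(-7) + 243·9 = 3).


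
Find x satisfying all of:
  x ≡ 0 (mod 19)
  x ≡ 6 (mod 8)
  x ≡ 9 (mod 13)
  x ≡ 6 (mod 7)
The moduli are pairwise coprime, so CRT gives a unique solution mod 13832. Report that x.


Product of moduli M = 19 · 8 · 13 · 7 = 13832.
Merge one congruence at a time:
  Start: x ≡ 0 (mod 19).
  Combine with x ≡ 6 (mod 8); new modulus lcm = 152.
    Write x = 0 + 19·t and substitute into x ≡ 6 (mod 8): 19·t ≡ 6 − 0 = 6 (mod 8).
    Reduce coefficients mod 8: 3·t ≡ 6 (mod 8).
    The inverse of 3 mod 8 is 3 (since 3·3 = 9 = 1·8 + 1), so t ≡ 3·6 = 18 ≡ 2 (mod 8).
    Then x = 0 + 19·2 = 38, valid modulo lcm(19, 8) = 152: x ≡ 38 (mod 152).
  Combine with x ≡ 9 (mod 13); new modulus lcm = 1976.
    Write x = 38 + 152·t and substitute into x ≡ 9 (mod 13): 152·t ≡ 9 − 38 = -29 (mod 13).
    Reduce coefficients mod 13: 9·t ≡ 10 (mod 13).
    The inverse of 9 mod 13 is 3 (since 9·3 = 27 = 2·13 + 1), so t ≡ 3·10 = 30 ≡ 4 (mod 13).
    Then x = 38 + 152·4 = 646, valid modulo lcm(152, 13) = 1976: x ≡ 646 (mod 1976).
  Combine with x ≡ 6 (mod 7); new modulus lcm = 13832.
    Write x = 646 + 1976·t and substitute into x ≡ 6 (mod 7): 1976·t ≡ 6 − 646 = -640 (mod 7).
    Reduce coefficients mod 7: 2·t ≡ 4 (mod 7).
    The inverse of 2 mod 7 is 4 (since 2·4 = 8 = 1·7 + 1), so t ≡ 4·4 = 16 ≡ 2 (mod 7).
    Then x = 646 + 1976·2 = 4598, valid modulo lcm(1976, 7) = 13832: x ≡ 4598 (mod 13832).
Verify against each original: 4598 mod 19 = 0, 4598 mod 8 = 6, 4598 mod 13 = 9, 4598 mod 7 = 6.

x ≡ 4598 (mod 13832).


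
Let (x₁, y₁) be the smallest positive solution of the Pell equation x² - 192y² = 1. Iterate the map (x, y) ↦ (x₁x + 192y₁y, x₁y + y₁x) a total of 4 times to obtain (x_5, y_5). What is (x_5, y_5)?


Step 1: Find the fundamental solution (x₁, y₁) of x² - 192y² = 1.
  Expand √192 as a continued fraction. a₀ = ⌊√192⌋ = 13; iterate m_{k+1} = d_k·a_k − m_k, d_{k+1} = (192 − m_{k+1}²)/d_k, a_{k+1} = ⌊(a₀ + m_{k+1})/d_{k+1}⌋ (starting m₀ = 0, d₀ = 1), with convergents p_k = a_k·p_{k-1} + p_{k-2}, q_k = a_k·q_{k-1} + q_{k-2} (p₋₁ = 1, q₋₁ = 0):
  k = 0: a₀ = 13; p₀/q₀ = 13/1; p₀² − 192·q₀² = 169 − 192 = -23.
  k = 1: m = 13, d = 23, a = ⌊(13 + 13)/23⌋ = 1; p/q = (1·13 + 1)/(1·1 + 0) = 14/1; p² − 192·q² = 196 − 192 = 4.
  k = 2: m = 10, d = 4, a = ⌊(13 + 10)/4⌋ = 5; p/q = (5·14 + 13)/(5·1 + 1) = 83/6; p² − 192·q² = 6889 − 6912 = -23.
  k = 3: m = 10, d = 23, a = ⌊(13 + 10)/23⌋ = 1; p/q = (1·83 + 14)/(1·6 + 1) = 97/7; p² − 192·q² = 9409 − 9408 = 1.
  The first convergent with p² − 192·q² = 1 gives the fundamental solution (x₁, y₁) = (97, 7).
Step 2: Apply the recurrence (x_{n+1}, y_{n+1}) = (x₁x_n + 192y₁y_n, x₁y_n + y₁x_n) repeatedly.
  From (x_1, y_1) = (97, 7): x_2 = 97·97 + 192·7·7 = 18817; y_2 = 97·7 + 7·97 = 1358.
  From (x_2, y_2) = (18817, 1358): x_3 = 97·18817 + 192·7·1358 = 3650401; y_3 = 97·1358 + 7·18817 = 263445.
  From (x_3, y_3) = (3650401, 263445): x_4 = 97·3650401 + 192·7·263445 = 708158977; y_4 = 97·263445 + 7·3650401 = 51106972.
  From (x_4, y_4) = (708158977, 51106972): x_5 = 97·708158977 + 192·7·51106972 = 137379191137; y_5 = 97·51106972 + 7·708158977 = 9914489123.
Step 3: Verify x_5² - 192·y_5² = 18873042157456379352769 - 18873042157456379352768 = 1 (should be 1). ✓

(x_1, y_1) = (97, 7); (x_5, y_5) = (137379191137, 9914489123).


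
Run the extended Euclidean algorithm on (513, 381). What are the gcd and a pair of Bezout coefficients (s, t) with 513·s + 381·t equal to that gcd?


Euclidean algorithm on (513, 381) — divide until remainder is 0:
  513 = 1 · 381 + 132
  381 = 2 · 132 + 117
  132 = 1 · 117 + 15
  117 = 7 · 15 + 12
  15 = 1 · 12 + 3
  12 = 4 · 3 + 0
gcd(513, 381) = 3.
Track Bezout coefficients alongside the remainders: start with r₀ = 513 = a·1 + b·0 (s = 1, t = 0) and r₁ = 381 = a·0 + b·1 (s = 0, t = 1); each new remainder r_{k+1} = r_{k-1} − q_k·r_k inherits s_{k+1} = s_{k-1} − q_k·s_k, t_{k+1} = t_{k-1} − q_k·t_k, so r_k = a·s_k + b·t_k at every step:
  q = 1: r = 132, s = 1 − 1·0 = 1, t = 0 − 1·1 = -1  (check: 513·1 + 381·(-1) = 132)
  q = 2: r = 117, s = 0 − 2·1 = -2, t = 1 − 2·(-1) = 3  (check: 513·(-2) + 381·3 = 117)
  q = 1: r = 15, s = 1 − 1·(-2) = 3, t = -1 − 1·3 = -4  (check: 513·3 + 381·(-4) = 15)
  q = 7: r = 12, s = -2 − 7·3 = -23, t = 3 − 7·(-4) = 31  (check: 513·(-23) + 381·31 = 12)
  q = 1: r = 3, s = 3 − 1·(-23) = 26, t = -4 − 1·31 = -35  (check: 513·26 + 381·(-35) = 3)
The row with r = 3 (the gcd) gives the Bezout coefficients s = 26, t = -35.
Result: 513 · (26) + 381 · (-35) = 3.

gcd(513, 381) = 3; s = 26, t = -35 (check: 513·26 + 381·(-35) = 3).


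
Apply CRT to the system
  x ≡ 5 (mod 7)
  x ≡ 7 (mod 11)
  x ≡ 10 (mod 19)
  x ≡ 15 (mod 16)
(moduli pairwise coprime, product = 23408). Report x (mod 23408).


Product of moduli M = 7 · 11 · 19 · 16 = 23408.
Merge one congruence at a time:
  Start: x ≡ 5 (mod 7).
  Combine with x ≡ 7 (mod 11); new modulus lcm = 77.
    Write x = 5 + 7·t and substitute into x ≡ 7 (mod 11): 7·t ≡ 7 − 5 = 2 (mod 11).
    The inverse of 7 mod 11 is 8 (since 7·8 = 56 = 5·11 + 1), so t ≡ 8·2 = 16 ≡ 5 (mod 11).
    Then x = 5 + 7·5 = 40, valid modulo lcm(7, 11) = 77: x ≡ 40 (mod 77).
  Combine with x ≡ 10 (mod 19); new modulus lcm = 1463.
    Write x = 40 + 77·t and substitute into x ≡ 10 (mod 19): 77·t ≡ 10 − 40 = -30 (mod 19).
    Reduce coefficients mod 19: 1·t ≡ 8 (mod 19).
    So t ≡ 8 (mod 19).
    Then x = 40 + 77·8 = 656, valid modulo lcm(77, 19) = 1463: x ≡ 656 (mod 1463).
  Combine with x ≡ 15 (mod 16); new modulus lcm = 23408.
    Write x = 656 + 1463·t and substitute into x ≡ 15 (mod 16): 1463·t ≡ 15 − 656 = -641 (mod 16).
    Reduce coefficients mod 16: 7·t ≡ 15 (mod 16).
    The inverse of 7 mod 16 is 7 (since 7·7 = 49 = 3·16 + 1), so t ≡ 7·15 = 105 ≡ 9 (mod 16).
    Then x = 656 + 1463·9 = 13823, valid modulo lcm(1463, 16) = 23408: x ≡ 13823 (mod 23408).
Verify against each original: 13823 mod 7 = 5, 13823 mod 11 = 7, 13823 mod 19 = 10, 13823 mod 16 = 15.

x ≡ 13823 (mod 23408).


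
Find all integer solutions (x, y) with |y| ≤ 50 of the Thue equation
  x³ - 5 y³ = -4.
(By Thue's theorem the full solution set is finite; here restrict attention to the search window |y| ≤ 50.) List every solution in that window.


The equation is x³ - 5y³ = -4. For fixed y, x³ = 5·y³ − 4, so a solution requires the RHS to be a perfect cube.
Strategy: iterate y from -50 to 50, compute RHS = 5·y³ − 4, and check whether it is a (positive or negative) perfect cube.
Check small values of y:
  y = 0: RHS = -4 is not a perfect cube.
  y = 1: RHS = 1 = (1)³ ⇒ x = 1 works.
  y = -1: RHS = -9 is not a perfect cube.
  y = 2: RHS = 36 is not a perfect cube.
  y = -2: RHS = -44 is not a perfect cube.
  y = 3: RHS = 131 is not a perfect cube.
  y = -3: RHS = -139 is not a perfect cube.
Continuing the search up to |y| = 50 finds no further solutions beyond those listed.
Collected solutions: (1, 1).

Solutions (with |y| ≤ 50): (1, 1).


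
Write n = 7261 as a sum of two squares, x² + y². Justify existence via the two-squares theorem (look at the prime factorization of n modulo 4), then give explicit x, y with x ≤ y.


Step 1: Factor n = 7261 = 53 · 137.
Step 2: Check the mod-4 condition on each prime factor: 53 ≡ 1 (mod 4), exponent 1; 137 ≡ 1 (mod 4), exponent 1.
All primes ≡ 3 (mod 4) appear to even exponent (or don't appear), so by the two-squares theorem n IS expressible as a sum of two squares.
Step 3: Build a representation. Here n = 53 · 137 is a product of primes ≡ 1 (mod 4). Each prime p ≡ 1 (mod 4) is itself a sum of two squares; find a² by testing p − a² for a perfect square:
  53: 53 − 1² = 52, 53 − 2² = 49 = 7² ⇒ 53 = 2² + 7².
  137: 137 − 1² = 136, 137 − 2² = 133, 137 − 3² = 128, 137 − 4² = 121 = 11² ⇒ 137 = 4² + 11².
  Combine using the Brahmagupta–Fibonacci identity (a² + b²)(c² + d²) = (ac − bd)² + (ad + bc)² = (ac + bd)² + (ad − bc)²:
  53 · 137 = 7261: from (2² + 7²)(4² + 11²), take (2·4 − 7·11, 2·11 + 7·4) = (8 − 77, 22 + 28) = (-69, 50); dropping signs (only squares matter) gives (69, 50); check 69² + 50² = 4761 + 2500 = 7261 ✓.
Step 4: Order so x ≤ y and verify: 50² + 69² = 2500 + 4761 = 7261 = n. ✓

n = 7261 = 50² + 69² (one valid representation with x ≤ y).


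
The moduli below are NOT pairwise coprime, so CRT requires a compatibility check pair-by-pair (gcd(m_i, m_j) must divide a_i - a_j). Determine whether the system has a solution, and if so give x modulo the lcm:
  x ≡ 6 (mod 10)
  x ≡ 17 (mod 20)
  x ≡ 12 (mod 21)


Moduli 10, 20, 21 are not pairwise coprime, so CRT works modulo lcm(m_i) when all pairwise compatibility conditions hold.
Pairwise compatibility: gcd(m_i, m_j) must divide a_i - a_j for every pair.
Merge one congruence at a time:
  Start: x ≡ 6 (mod 10).
  Combine with x ≡ 17 (mod 20): gcd(10, 20) = 10, and 17 - 6 = 11 is NOT divisible by 10.
    ⇒ system is inconsistent (no integer solution).

No solution (the system is inconsistent).


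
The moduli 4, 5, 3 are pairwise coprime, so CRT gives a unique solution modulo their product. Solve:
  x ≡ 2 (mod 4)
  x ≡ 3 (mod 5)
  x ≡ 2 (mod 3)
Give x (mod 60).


Moduli 4, 5, 3 are pairwise coprime; by CRT there is a unique solution modulo M = 4 · 5 · 3 = 60.
Solve pairwise, accumulating the modulus:
  Start with x ≡ 2 (mod 4).
  Combine with x ≡ 3 (mod 5): since gcd(4, 5) = 1, we get a unique residue mod 20.
    Write x = 2 + 4·t and substitute into x ≡ 3 (mod 5): 4·t ≡ 3 − 2 = 1 (mod 5).
    The inverse of 4 mod 5 is 4 (since 4·4 = 16 = 3·5 + 1), so t ≡ 4·1 = 4 ≡ 4 (mod 5).
    Then x = 2 + 4·4 = 18, valid modulo lcm(4, 5) = 20: x ≡ 18 (mod 20).
  Combine with x ≡ 2 (mod 3): since gcd(20, 3) = 1, we get a unique residue mod 60.
    Write x = 18 + 20·t and substitute into x ≡ 2 (mod 3): 20·t ≡ 2 − 18 = -16 (mod 3).
    Reduce coefficients mod 3: 2·t ≡ 2 (mod 3).
    The inverse of 2 mod 3 is 2 (since 2·2 = 4 = 1·3 + 1), so t ≡ 2·2 = 4 ≡ 1 (mod 3).
    Then x = 18 + 20·1 = 38, valid modulo lcm(20, 3) = 60: x ≡ 38 (mod 60).
Verify: 38 mod 4 = 2 ✓, 38 mod 5 = 3 ✓, 38 mod 3 = 2 ✓.

x ≡ 38 (mod 60).


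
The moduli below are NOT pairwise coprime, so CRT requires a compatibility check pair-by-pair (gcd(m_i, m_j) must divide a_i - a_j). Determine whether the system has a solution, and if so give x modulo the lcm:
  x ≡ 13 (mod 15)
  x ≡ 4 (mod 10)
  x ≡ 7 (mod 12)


Moduli 15, 10, 12 are not pairwise coprime, so CRT works modulo lcm(m_i) when all pairwise compatibility conditions hold.
Pairwise compatibility: gcd(m_i, m_j) must divide a_i - a_j for every pair.
Merge one congruence at a time:
  Start: x ≡ 13 (mod 15).
  Combine with x ≡ 4 (mod 10): gcd(15, 10) = 5, and 4 - 13 = -9 is NOT divisible by 5.
    ⇒ system is inconsistent (no integer solution).

No solution (the system is inconsistent).


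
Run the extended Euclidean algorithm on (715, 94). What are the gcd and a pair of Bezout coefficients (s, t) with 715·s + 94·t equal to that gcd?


Euclidean algorithm on (715, 94) — divide until remainder is 0:
  715 = 7 · 94 + 57
  94 = 1 · 57 + 37
  57 = 1 · 37 + 20
  37 = 1 · 20 + 17
  20 = 1 · 17 + 3
  17 = 5 · 3 + 2
  3 = 1 · 2 + 1
  2 = 2 · 1 + 0
gcd(715, 94) = 1.
Track Bezout coefficients alongside the remainders: start with r₀ = 715 = a·1 + b·0 (s = 1, t = 0) and r₁ = 94 = a·0 + b·1 (s = 0, t = 1); each new remainder r_{k+1} = r_{k-1} − q_k·r_k inherits s_{k+1} = s_{k-1} − q_k·s_k, t_{k+1} = t_{k-1} − q_k·t_k, so r_k = a·s_k + b·t_k at every step:
  q = 7: r = 57, s = 1 − 7·0 = 1, t = 0 − 7·1 = -7  (check: 715·1 + 94·(-7) = 57)
  q = 1: r = 37, s = 0 − 1·1 = -1, t = 1 − 1·(-7) = 8  (check: 715·(-1) + 94·8 = 37)
  q = 1: r = 20, s = 1 − 1·(-1) = 2, t = -7 − 1·8 = -15  (check: 715·2 + 94·(-15) = 20)
  q = 1: r = 17, s = -1 − 1·2 = -3, t = 8 − 1·(-15) = 23  (check: 715·(-3) + 94·23 = 17)
  q = 1: r = 3, s = 2 − 1·(-3) = 5, t = -15 − 1·23 = -38  (check: 715·5 + 94·(-38) = 3)
  q = 5: r = 2, s = -3 − 5·5 = -28, t = 23 − 5·(-38) = 213  (check: 715·(-28) + 94·213 = 2)
  q = 1: r = 1, s = 5 − 1·(-28) = 33, t = -38 − 1·213 = -251  (check: 715·33 + 94·(-251) = 1)
The row with r = 1 (the gcd) gives the Bezout coefficients s = 33, t = -251.
Result: 715 · (33) + 94 · (-251) = 1.

gcd(715, 94) = 1; s = 33, t = -251 (check: 715·33 + 94·(-251) = 1).


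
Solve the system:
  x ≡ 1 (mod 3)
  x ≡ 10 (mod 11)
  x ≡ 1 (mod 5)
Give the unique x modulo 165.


Moduli 3, 11, 5 are pairwise coprime; by CRT there is a unique solution modulo M = 3 · 11 · 5 = 165.
Solve pairwise, accumulating the modulus:
  Start with x ≡ 1 (mod 3).
  Combine with x ≡ 10 (mod 11): since gcd(3, 11) = 1, we get a unique residue mod 33.
    Write x = 1 + 3·t and substitute into x ≡ 10 (mod 11): 3·t ≡ 10 − 1 = 9 (mod 11).
    The inverse of 3 mod 11 is 4 (since 3·4 = 12 = 1·11 + 1), so t ≡ 4·9 = 36 ≡ 3 (mod 11).
    Then x = 1 + 3·3 = 10, valid modulo lcm(3, 11) = 33: x ≡ 10 (mod 33).
  Combine with x ≡ 1 (mod 5): since gcd(33, 5) = 1, we get a unique residue mod 165.
    Write x = 10 + 33·t and substitute into x ≡ 1 (mod 5): 33·t ≡ 1 − 10 = -9 (mod 5).
    Reduce coefficients mod 5: 3·t ≡ 1 (mod 5).
    The inverse of 3 mod 5 is 2 (since 3·2 = 6 = 1·5 + 1), so t ≡ 2·1 = 2 ≡ 2 (mod 5).
    Then x = 10 + 33·2 = 76, valid modulo lcm(33, 5) = 165: x ≡ 76 (mod 165).
Verify: 76 mod 3 = 1 ✓, 76 mod 11 = 10 ✓, 76 mod 5 = 1 ✓.

x ≡ 76 (mod 165).


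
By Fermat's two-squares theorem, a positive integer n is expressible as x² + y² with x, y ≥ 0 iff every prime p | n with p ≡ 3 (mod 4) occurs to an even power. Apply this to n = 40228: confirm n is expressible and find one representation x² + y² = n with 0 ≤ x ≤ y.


Step 1: Factor n = 40228 = 2^2 · 89 · 113.
Step 2: Check the mod-4 condition on each prime factor: 2 = 2 (special); 89 ≡ 1 (mod 4), exponent 1; 113 ≡ 1 (mod 4), exponent 1.
All primes ≡ 3 (mod 4) appear to even exponent (or don't appear), so by the two-squares theorem n IS expressible as a sum of two squares.
Step 3: Build a representation. Group n = k² · m with k = 2 and m = 89 · 113 = 10057 (a product of primes ≡ 1 (mod 4)); a representation of m scales to one of n via (k·x)² + (k·y)² = k²(x² + y²). Each prime p ≡ 1 (mod 4) is itself a sum of two squares; find a² by testing p − a² for a perfect square:
  89: 89 − 1² = 88, 89 − 2² = 85, 89 − 3² = 80, 89 − 4² = 73, 89 − 5² = 64 = 8² ⇒ 89 = 5² + 8².
  113: 113 − 1² = 112, 113 − 2² = 109, 113 − 3² = 104, 113 − 4² = 97, 113 − 5² = 88, 113 − 6² = 77, 113 − 7² = 64 = 8² ⇒ 113 = 7² + 8².
  Combine using the Brahmagupta–Fibonacci identity (a² + b²)(c² + d²) = (ac − bd)² + (ad + bc)² = (ac + bd)² + (ad − bc)²:
  89 · 113 = 10057: from (5² + 8²)(7² + 8²), take (5·7 − 8·8, 5·8 + 8·7) = (35 − 64, 40 + 56) = (-29, 96); dropping signs (only squares matter) gives (29, 96); check 29² + 96² = 841 + 9216 = 10057 ✓.
  Scale by k = 2: (2·29, 2·96) = (58, 192).
Step 4: Order so x ≤ y and verify: 58² + 192² = 3364 + 36864 = 40228 = n. ✓

n = 40228 = 58² + 192² (one valid representation with x ≤ y).


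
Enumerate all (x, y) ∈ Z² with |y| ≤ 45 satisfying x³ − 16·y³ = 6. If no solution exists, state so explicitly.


The equation is x³ - 16y³ = 6. For fixed y, x³ = 16·y³ + 6, so a solution requires the RHS to be a perfect cube.
Strategy: iterate y from -45 to 45, compute RHS = 16·y³ + 6, and check whether it is a (positive or negative) perfect cube.
Check small values of y:
  y = 0: RHS = 6 is not a perfect cube.
  y = 1: RHS = 22 is not a perfect cube.
  y = -1: RHS = -10 is not a perfect cube.
  y = 2: RHS = 134 is not a perfect cube.
  y = -2: RHS = -122 is not a perfect cube.
  y = 3: RHS = 438 is not a perfect cube.
  y = -3: RHS = -426 is not a perfect cube.
Continuing the search up to |y| = 45 finds no solutions either.
No (x, y) in the scanned range satisfies the equation.

No integer solutions with |y| ≤ 45.


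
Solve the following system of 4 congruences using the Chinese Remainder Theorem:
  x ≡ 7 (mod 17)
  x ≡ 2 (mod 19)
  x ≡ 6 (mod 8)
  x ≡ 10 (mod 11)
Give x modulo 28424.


Product of moduli M = 17 · 19 · 8 · 11 = 28424.
Merge one congruence at a time:
  Start: x ≡ 7 (mod 17).
  Combine with x ≡ 2 (mod 19); new modulus lcm = 323.
    Write x = 7 + 17·t and substitute into x ≡ 2 (mod 19): 17·t ≡ 2 − 7 = -5 (mod 19).
    Reduce coefficients mod 19: 17·t ≡ 14 (mod 19).
    The inverse of 17 mod 19 is 9 (since 17·9 = 153 = 8·19 + 1), so t ≡ 9·14 = 126 ≡ 12 (mod 19).
    Then x = 7 + 17·12 = 211, valid modulo lcm(17, 19) = 323: x ≡ 211 (mod 323).
  Combine with x ≡ 6 (mod 8); new modulus lcm = 2584.
    Write x = 211 + 323·t and substitute into x ≡ 6 (mod 8): 323·t ≡ 6 − 211 = -205 (mod 8).
    Reduce coefficients mod 8: 3·t ≡ 3 (mod 8).
    The inverse of 3 mod 8 is 3 (since 3·3 = 9 = 1·8 + 1), so t ≡ 3·3 = 9 ≡ 1 (mod 8).
    Then x = 211 + 323·1 = 534, valid modulo lcm(323, 8) = 2584: x ≡ 534 (mod 2584).
  Combine with x ≡ 10 (mod 11); new modulus lcm = 28424.
    Write x = 534 + 2584·t and substitute into x ≡ 10 (mod 11): 2584·t ≡ 10 − 534 = -524 (mod 11).
    Reduce coefficients mod 11: 10·t ≡ 4 (mod 11).
    The inverse of 10 mod 11 is 10 (since 10·10 = 100 = 9·11 + 1), so t ≡ 10·4 = 40 ≡ 7 (mod 11).
    Then x = 534 + 2584·7 = 18622, valid modulo lcm(2584, 11) = 28424: x ≡ 18622 (mod 28424).
Verify against each original: 18622 mod 17 = 7, 18622 mod 19 = 2, 18622 mod 8 = 6, 18622 mod 11 = 10.

x ≡ 18622 (mod 28424).


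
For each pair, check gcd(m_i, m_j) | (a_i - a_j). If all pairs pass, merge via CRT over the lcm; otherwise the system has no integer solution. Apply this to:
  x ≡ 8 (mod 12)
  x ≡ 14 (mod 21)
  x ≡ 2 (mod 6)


Moduli 12, 21, 6 are not pairwise coprime, so CRT works modulo lcm(m_i) when all pairwise compatibility conditions hold.
Pairwise compatibility: gcd(m_i, m_j) must divide a_i - a_j for every pair.
Merge one congruence at a time:
  Start: x ≡ 8 (mod 12).
  Combine with x ≡ 14 (mod 21): gcd(12, 21) = 3; 14 - 8 = 6, which IS divisible by 3, so compatible.
    Write x = 8 + 12·t and substitute into x ≡ 14 (mod 21): 12·t ≡ 14 − 8 = 6 (mod 21).
    Divide the congruence (and modulus) by g = 3: 4·t ≡ 2 (mod 7).
    The inverse of 4 mod 7 is 2 (since 4·2 = 8 = 1·7 + 1), so t ≡ 2·2 = 4 ≡ 4 (mod 7).
    Then x = 8 + 12·4 = 56, valid modulo lcm(12, 21) = 84: x ≡ 56 (mod 84).
  Combine with x ≡ 2 (mod 6): gcd(84, 6) = 6; 2 - 56 = -54, which IS divisible by 6, so compatible.
    Write x = 56 + 84·t and substitute into x ≡ 2 (mod 6): 84·t ≡ 2 − 56 = -54 (mod 6).
    Divide the congruence (and modulus) by g = 6: 14·t ≡ -9 (mod 1).
    Modulo 1 every t works; take t = 0.
    Then x = 56 + 84·0 = 56, valid modulo lcm(84, 6) = 84: x ≡ 56 (mod 84).
Verify: 56 mod 12 = 8, 56 mod 21 = 14, 56 mod 6 = 2.

x ≡ 56 (mod 84).


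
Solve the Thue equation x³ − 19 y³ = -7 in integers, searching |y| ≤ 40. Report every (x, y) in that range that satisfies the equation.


The equation is x³ - 19y³ = -7. For fixed y, x³ = 19·y³ − 7, so a solution requires the RHS to be a perfect cube.
Strategy: iterate y from -40 to 40, compute RHS = 19·y³ − 7, and check whether it is a (positive or negative) perfect cube.
Check small values of y:
  y = 0: RHS = -7 is not a perfect cube.
  y = 1: RHS = 12 is not a perfect cube.
  y = -1: RHS = -26 is not a perfect cube.
  y = 2: RHS = 145 is not a perfect cube.
  y = -2: RHS = -159 is not a perfect cube.
  y = 3: RHS = 506 is not a perfect cube.
  y = -3: RHS = -520 is not a perfect cube.
Continuing the search up to |y| = 40 finds no solutions either.
No (x, y) in the scanned range satisfies the equation.

No integer solutions with |y| ≤ 40.


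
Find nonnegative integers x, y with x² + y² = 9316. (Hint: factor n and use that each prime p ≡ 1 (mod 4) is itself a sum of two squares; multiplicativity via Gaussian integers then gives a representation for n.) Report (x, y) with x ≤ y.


Step 1: Factor n = 9316 = 2^2 · 17 · 137.
Step 2: Check the mod-4 condition on each prime factor: 2 = 2 (special); 17 ≡ 1 (mod 4), exponent 1; 137 ≡ 1 (mod 4), exponent 1.
All primes ≡ 3 (mod 4) appear to even exponent (or don't appear), so by the two-squares theorem n IS expressible as a sum of two squares.
Step 3: Build a representation. Group n = k² · m with k = 2 and m = 17 · 137 = 2329 (a product of primes ≡ 1 (mod 4)); a representation of m scales to one of n via (k·x)² + (k·y)² = k²(x² + y²). Each prime p ≡ 1 (mod 4) is itself a sum of two squares; find a² by testing p − a² for a perfect square:
  17: 17 − 1² = 16 = 4² ⇒ 17 = 1² + 4².
  137: 137 − 1² = 136, 137 − 2² = 133, 137 − 3² = 128, 137 − 4² = 121 = 11² ⇒ 137 = 4² + 11².
  Combine using the Brahmagupta–Fibonacci identity (a² + b²)(c² + d²) = (ac − bd)² + (ad + bc)² = (ac + bd)² + (ad − bc)²:
  17 · 137 = 2329: from (1² + 4²)(4² + 11²), take (1·4 − 4·11, 1·11 + 4·4) = (4 − 44, 11 + 16) = (-40, 27); dropping signs (only squares matter) gives (40, 27); check 40² + 27² = 1600 + 729 = 2329 ✓.
  Scale by k = 2: (2·40, 2·27) = (80, 54).
Step 4: Order so x ≤ y and verify: 54² + 80² = 2916 + 6400 = 9316 = n. ✓

n = 9316 = 54² + 80² (one valid representation with x ≤ y).


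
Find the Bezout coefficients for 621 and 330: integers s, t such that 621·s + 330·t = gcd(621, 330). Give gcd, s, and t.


Euclidean algorithm on (621, 330) — divide until remainder is 0:
  621 = 1 · 330 + 291
  330 = 1 · 291 + 39
  291 = 7 · 39 + 18
  39 = 2 · 18 + 3
  18 = 6 · 3 + 0
gcd(621, 330) = 3.
Track Bezout coefficients alongside the remainders: start with r₀ = 621 = a·1 + b·0 (s = 1, t = 0) and r₁ = 330 = a·0 + b·1 (s = 0, t = 1); each new remainder r_{k+1} = r_{k-1} − q_k·r_k inherits s_{k+1} = s_{k-1} − q_k·s_k, t_{k+1} = t_{k-1} − q_k·t_k, so r_k = a·s_k + b·t_k at every step:
  q = 1: r = 291, s = 1 − 1·0 = 1, t = 0 − 1·1 = -1  (check: 621·1 + 330·(-1) = 291)
  q = 1: r = 39, s = 0 − 1·1 = -1, t = 1 − 1·(-1) = 2  (check: 621·(-1) + 330·2 = 39)
  q = 7: r = 18, s = 1 − 7·(-1) = 8, t = -1 − 7·2 = -15  (check: 621·8 + 330·(-15) = 18)
  q = 2: r = 3, s = -1 − 2·8 = -17, t = 2 − 2·(-15) = 32  (check: 621·(-17) + 330·32 = 3)
The row with r = 3 (the gcd) gives the Bezout coefficients s = -17, t = 32.
Result: 621 · (-17) + 330 · (32) = 3.

gcd(621, 330) = 3; s = -17, t = 32 (check: 621·(-17) + 330·32 = 3).


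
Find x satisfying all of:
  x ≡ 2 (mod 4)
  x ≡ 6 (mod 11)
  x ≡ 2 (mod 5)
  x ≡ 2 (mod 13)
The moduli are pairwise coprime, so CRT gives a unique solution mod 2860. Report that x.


Product of moduli M = 4 · 11 · 5 · 13 = 2860.
Merge one congruence at a time:
  Start: x ≡ 2 (mod 4).
  Combine with x ≡ 6 (mod 11); new modulus lcm = 44.
    Write x = 2 + 4·t and substitute into x ≡ 6 (mod 11): 4·t ≡ 6 − 2 = 4 (mod 11).
    The inverse of 4 mod 11 is 3 (since 4·3 = 12 = 1·11 + 1), so t ≡ 3·4 = 12 ≡ 1 (mod 11).
    Then x = 2 + 4·1 = 6, valid modulo lcm(4, 11) = 44: x ≡ 6 (mod 44).
  Combine with x ≡ 2 (mod 5); new modulus lcm = 220.
    Write x = 6 + 44·t and substitute into x ≡ 2 (mod 5): 44·t ≡ 2 − 6 = -4 (mod 5).
    Reduce coefficients mod 5: 4·t ≡ 1 (mod 5).
    The inverse of 4 mod 5 is 4 (since 4·4 = 16 = 3·5 + 1), so t ≡ 4·1 = 4 ≡ 4 (mod 5).
    Then x = 6 + 44·4 = 182, valid modulo lcm(44, 5) = 220: x ≡ 182 (mod 220).
  Combine with x ≡ 2 (mod 13); new modulus lcm = 2860.
    Write x = 182 + 220·t and substitute into x ≡ 2 (mod 13): 220·t ≡ 2 − 182 = -180 (mod 13).
    Reduce coefficients mod 13: 12·t ≡ 2 (mod 13).
    The inverse of 12 mod 13 is 12 (since 12·12 = 144 = 11·13 + 1), so t ≡ 12·2 = 24 ≡ 11 (mod 13).
    Then x = 182 + 220·11 = 2602, valid modulo lcm(220, 13) = 2860: x ≡ 2602 (mod 2860).
Verify against each original: 2602 mod 4 = 2, 2602 mod 11 = 6, 2602 mod 5 = 2, 2602 mod 13 = 2.

x ≡ 2602 (mod 2860).


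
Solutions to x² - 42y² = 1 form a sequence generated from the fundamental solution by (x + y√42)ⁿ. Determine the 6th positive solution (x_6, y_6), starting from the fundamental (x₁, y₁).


Step 1: Find the fundamental solution (x₁, y₁) of x² - 42y² = 1.
  Expand √42 as a continued fraction. a₀ = ⌊√42⌋ = 6; iterate m_{k+1} = d_k·a_k − m_k, d_{k+1} = (42 − m_{k+1}²)/d_k, a_{k+1} = ⌊(a₀ + m_{k+1})/d_{k+1}⌋ (starting m₀ = 0, d₀ = 1), with convergents p_k = a_k·p_{k-1} + p_{k-2}, q_k = a_k·q_{k-1} + q_{k-2} (p₋₁ = 1, q₋₁ = 0):
  k = 0: a₀ = 6; p₀/q₀ = 6/1; p₀² − 42·q₀² = 36 − 42 = -6.
  k = 1: m = 6, d = 6, a = ⌊(6 + 6)/6⌋ = 2; p/q = (2·6 + 1)/(2·1 + 0) = 13/2; p² − 42·q² = 169 − 168 = 1.
  The first convergent with p² − 42·q² = 1 gives the fundamental solution (x₁, y₁) = (13, 2).
Step 2: Apply the recurrence (x_{n+1}, y_{n+1}) = (x₁x_n + 42y₁y_n, x₁y_n + y₁x_n) repeatedly.
  From (x_1, y_1) = (13, 2): x_2 = 13·13 + 42·2·2 = 337; y_2 = 13·2 + 2·13 = 52.
  From (x_2, y_2) = (337, 52): x_3 = 13·337 + 42·2·52 = 8749; y_3 = 13·52 + 2·337 = 1350.
  From (x_3, y_3) = (8749, 1350): x_4 = 13·8749 + 42·2·1350 = 227137; y_4 = 13·1350 + 2·8749 = 35048.
  From (x_4, y_4) = (227137, 35048): x_5 = 13·227137 + 42·2·35048 = 5896813; y_5 = 13·35048 + 2·227137 = 909898.
  From (x_5, y_5) = (5896813, 909898): x_6 = 13·5896813 + 42·2·909898 = 153090001; y_6 = 13·909898 + 2·5896813 = 23622300.
Step 3: Verify x_6² - 42·y_6² = 23436548406180001 - 23436548406180000 = 1 (should be 1). ✓

(x_1, y_1) = (13, 2); (x_6, y_6) = (153090001, 23622300).
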